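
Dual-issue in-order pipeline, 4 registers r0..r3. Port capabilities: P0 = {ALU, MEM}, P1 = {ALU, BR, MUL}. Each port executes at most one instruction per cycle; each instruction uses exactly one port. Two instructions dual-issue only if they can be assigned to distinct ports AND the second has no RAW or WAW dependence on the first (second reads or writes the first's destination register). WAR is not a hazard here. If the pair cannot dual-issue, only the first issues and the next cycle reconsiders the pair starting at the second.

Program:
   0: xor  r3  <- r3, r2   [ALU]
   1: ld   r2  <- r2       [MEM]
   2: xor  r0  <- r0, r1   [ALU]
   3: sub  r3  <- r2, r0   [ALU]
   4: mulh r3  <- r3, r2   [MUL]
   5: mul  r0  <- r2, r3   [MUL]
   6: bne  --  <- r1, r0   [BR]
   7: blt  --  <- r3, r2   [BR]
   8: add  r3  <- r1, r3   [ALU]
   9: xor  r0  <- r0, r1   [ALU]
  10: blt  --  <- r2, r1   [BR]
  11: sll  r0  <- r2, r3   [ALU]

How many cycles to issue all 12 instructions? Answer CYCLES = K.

CYCLES = 9

  cy0 -> i0&i1 (xor.ALU+ld.MEM) pair
  cy1 -> i2 (xor.ALU) RAW r0
  cy2 -> i3 (sub.ALU) RAW+WAW r3
  cy3 -> i4 (mulh.MUL) no-port MUL/MUL
  cy4 -> i5 (mul.MUL) no-port MUL/BR
  cy5 -> i6 (bne.BR) no-port BR/BR
  cy6 -> i7&i8 (blt.BR+add.ALU) pair
  cy7 -> i9&i10 (xor.ALU+blt.BR) pair
  cy8 -> i11 (sll.ALU) tail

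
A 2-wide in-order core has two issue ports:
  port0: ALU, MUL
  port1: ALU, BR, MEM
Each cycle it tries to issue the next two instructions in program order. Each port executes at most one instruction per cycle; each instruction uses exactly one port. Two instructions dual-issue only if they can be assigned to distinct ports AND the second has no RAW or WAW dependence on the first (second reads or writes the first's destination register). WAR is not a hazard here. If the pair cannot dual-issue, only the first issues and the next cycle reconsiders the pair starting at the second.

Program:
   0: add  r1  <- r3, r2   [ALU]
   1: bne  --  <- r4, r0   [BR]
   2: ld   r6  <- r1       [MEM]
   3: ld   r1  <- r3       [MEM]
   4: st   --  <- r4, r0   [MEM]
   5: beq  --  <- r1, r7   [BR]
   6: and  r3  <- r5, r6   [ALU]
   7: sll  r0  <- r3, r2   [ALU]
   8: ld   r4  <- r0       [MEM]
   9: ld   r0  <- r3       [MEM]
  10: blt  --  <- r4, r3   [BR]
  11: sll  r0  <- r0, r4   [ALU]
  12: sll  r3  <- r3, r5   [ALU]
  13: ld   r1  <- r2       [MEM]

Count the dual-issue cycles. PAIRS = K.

PAIRS = 4

0. add/bne @i0&i1  | pair
1. ld @i2  | no-port MEM/MEM
2. ld @i3  | no-port MEM/MEM
3. st @i4  | no-port MEM/BR
4. beq/and @i5&i6  | pair
5. sll @i7  | RAW r0
6. ld @i8  | no-port MEM/MEM
7. ld @i9  | no-port MEM/BR
8. blt/sll @i10&i11  | pair
9. sll/ld @i12&i13  | pair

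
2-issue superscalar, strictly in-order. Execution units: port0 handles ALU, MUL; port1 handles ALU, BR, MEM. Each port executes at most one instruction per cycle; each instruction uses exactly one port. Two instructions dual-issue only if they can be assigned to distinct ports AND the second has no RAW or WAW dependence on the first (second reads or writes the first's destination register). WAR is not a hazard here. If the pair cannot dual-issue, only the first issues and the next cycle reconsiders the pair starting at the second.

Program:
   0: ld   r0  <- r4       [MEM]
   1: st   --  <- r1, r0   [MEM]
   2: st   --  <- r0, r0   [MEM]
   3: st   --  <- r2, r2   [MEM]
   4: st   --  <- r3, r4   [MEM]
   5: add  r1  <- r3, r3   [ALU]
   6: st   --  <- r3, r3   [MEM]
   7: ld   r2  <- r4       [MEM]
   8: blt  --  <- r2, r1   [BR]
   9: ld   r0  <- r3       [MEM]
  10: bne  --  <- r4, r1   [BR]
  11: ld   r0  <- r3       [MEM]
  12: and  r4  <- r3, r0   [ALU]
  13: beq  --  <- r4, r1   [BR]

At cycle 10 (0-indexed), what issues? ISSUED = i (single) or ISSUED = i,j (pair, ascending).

ISSUED = 11

c0: i0 ld.MEM  no-port MEM/MEM
c1: i1 st.MEM  no-port MEM/MEM
c2: i2 st.MEM  no-port MEM/MEM
c3: i3 st.MEM  no-port MEM/MEM
c4: i4/i5 st.MEM+add.ALU  2-wide
c5: i6 st.MEM  no-port MEM/MEM
c6: i7 ld.MEM  no-port MEM/BR
c7: i8 blt.BR  no-port BR/MEM
c8: i9 ld.MEM  no-port MEM/BR
c9: i10 bne.BR  no-port BR/MEM
c10: i11 ld.MEM  RAW r0
c11: i12 and.ALU  RAW r4
c12: i13 beq.BR  tail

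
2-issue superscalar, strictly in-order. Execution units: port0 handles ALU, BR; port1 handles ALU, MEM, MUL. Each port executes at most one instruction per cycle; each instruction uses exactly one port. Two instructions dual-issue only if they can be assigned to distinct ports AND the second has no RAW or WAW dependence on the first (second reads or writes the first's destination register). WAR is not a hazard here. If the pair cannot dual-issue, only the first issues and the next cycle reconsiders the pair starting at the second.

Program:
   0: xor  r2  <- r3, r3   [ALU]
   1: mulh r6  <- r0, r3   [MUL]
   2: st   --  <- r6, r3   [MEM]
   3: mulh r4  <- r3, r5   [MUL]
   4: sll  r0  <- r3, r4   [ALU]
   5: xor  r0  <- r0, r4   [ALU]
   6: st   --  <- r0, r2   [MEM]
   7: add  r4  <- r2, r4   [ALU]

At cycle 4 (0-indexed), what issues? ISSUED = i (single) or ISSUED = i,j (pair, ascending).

t=0 i0+i1:xor mulh ; pair
t=1 i2:st ; no-port MEM/MUL
t=2 i3:mulh ; RAW r4
t=3 i4:sll ; RAW+WAW r0
t=4 i5:xor ; RAW r0
t=5 i6+i7:st add ; pair

ISSUED = 5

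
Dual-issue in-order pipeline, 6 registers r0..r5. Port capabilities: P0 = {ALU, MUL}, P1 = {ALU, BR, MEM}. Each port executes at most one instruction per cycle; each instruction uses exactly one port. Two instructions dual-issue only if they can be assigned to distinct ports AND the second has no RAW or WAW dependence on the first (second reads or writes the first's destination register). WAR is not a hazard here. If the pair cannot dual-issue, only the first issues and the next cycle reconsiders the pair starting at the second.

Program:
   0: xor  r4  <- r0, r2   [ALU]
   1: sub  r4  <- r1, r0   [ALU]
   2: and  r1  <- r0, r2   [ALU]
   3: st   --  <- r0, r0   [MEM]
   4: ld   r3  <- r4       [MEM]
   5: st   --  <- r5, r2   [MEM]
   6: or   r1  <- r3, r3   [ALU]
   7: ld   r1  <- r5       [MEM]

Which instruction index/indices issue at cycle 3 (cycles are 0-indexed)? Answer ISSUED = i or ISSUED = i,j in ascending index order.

ISSUED = 4

0. xor @i0  | WAW r4
1. sub+and @i1+i2  | 2-wide
2. st @i3  | no-port MEM/MEM
3. ld @i4  | no-port MEM/MEM
4. st+or @i5+i6  | 2-wide
5. ld @i7  | tail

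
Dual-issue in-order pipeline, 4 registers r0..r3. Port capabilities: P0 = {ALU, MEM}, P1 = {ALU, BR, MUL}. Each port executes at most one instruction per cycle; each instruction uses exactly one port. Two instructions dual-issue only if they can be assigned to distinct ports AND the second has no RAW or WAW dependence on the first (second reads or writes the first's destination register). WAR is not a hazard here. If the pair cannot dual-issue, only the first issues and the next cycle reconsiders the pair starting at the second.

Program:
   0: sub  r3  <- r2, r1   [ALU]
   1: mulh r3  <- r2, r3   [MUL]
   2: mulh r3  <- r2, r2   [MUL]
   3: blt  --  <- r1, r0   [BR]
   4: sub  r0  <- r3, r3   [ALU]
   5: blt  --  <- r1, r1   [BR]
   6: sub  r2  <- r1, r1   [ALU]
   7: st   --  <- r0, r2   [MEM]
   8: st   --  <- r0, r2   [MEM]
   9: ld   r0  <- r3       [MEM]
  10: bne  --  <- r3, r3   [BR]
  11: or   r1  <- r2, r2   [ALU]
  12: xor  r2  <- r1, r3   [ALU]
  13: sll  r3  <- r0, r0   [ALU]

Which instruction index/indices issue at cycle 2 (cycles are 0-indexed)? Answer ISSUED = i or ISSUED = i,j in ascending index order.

#0 head=0: sub i0 RAW+WAW r3
#1 head=1: mulh i1 no-port MUL/MUL
#2 head=2: mulh i2 no-port MUL/BR
#3 head=3: blt;sub i3&i4 dual
#4 head=5: blt;sub i5&i6 dual
#5 head=7: st i7 no-port MEM/MEM
#6 head=8: st i8 no-port MEM/MEM
#7 head=9: ld;bne i9&i10 dual
#8 head=11: or i11 RAW r1
#9 head=12: xor;sll i12&i13 dual

ISSUED = 2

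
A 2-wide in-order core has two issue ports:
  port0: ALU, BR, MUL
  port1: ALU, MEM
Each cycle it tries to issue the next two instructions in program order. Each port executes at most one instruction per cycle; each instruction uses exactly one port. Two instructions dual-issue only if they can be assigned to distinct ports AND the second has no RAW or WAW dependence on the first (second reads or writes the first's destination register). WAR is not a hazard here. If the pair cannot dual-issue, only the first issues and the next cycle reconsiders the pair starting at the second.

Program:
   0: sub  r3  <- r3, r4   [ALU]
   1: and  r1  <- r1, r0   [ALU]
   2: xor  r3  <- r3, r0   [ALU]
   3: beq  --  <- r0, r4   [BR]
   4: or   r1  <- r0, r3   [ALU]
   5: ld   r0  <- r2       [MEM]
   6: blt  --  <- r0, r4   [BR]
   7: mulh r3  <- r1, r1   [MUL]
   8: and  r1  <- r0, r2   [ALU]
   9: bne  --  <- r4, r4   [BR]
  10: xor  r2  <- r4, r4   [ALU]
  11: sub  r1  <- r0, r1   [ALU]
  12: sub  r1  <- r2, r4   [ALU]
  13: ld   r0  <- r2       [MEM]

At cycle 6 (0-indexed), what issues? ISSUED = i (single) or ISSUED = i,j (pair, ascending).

ISSUED = 11

[0] i0&i1  sub.ALU+and.ALU  -- pair
[1] i2&i3  xor.ALU+beq.BR  -- pair
[2] i4&i5  or.ALU+ld.MEM  -- pair
[3] i6  blt.BR  -- no-port BR/MUL
[4] i7&i8  mulh.MUL+and.ALU  -- pair
[5] i9&i10  bne.BR+xor.ALU  -- pair
[6] i11  sub.ALU  -- WAW r1
[7] i12&i13  sub.ALU+ld.MEM  -- pair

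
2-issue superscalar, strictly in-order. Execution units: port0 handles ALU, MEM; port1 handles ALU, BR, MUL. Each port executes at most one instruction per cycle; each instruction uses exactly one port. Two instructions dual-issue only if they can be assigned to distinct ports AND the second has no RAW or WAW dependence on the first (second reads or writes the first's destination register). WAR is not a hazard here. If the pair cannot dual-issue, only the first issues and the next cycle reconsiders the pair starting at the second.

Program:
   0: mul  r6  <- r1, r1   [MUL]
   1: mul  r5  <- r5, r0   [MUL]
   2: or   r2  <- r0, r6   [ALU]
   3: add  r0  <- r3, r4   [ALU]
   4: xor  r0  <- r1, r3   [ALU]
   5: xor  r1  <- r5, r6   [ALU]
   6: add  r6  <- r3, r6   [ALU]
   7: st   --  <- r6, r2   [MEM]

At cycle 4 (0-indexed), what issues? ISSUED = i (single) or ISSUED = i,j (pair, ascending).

c0: i0 mul  no-port MUL/MUL
c1: i1,i2 mul+or  2-wide
c2: i3 add  WAW r0
c3: i4,i5 xor+xor  2-wide
c4: i6 add  RAW r6
c5: i7 st  tail

ISSUED = 6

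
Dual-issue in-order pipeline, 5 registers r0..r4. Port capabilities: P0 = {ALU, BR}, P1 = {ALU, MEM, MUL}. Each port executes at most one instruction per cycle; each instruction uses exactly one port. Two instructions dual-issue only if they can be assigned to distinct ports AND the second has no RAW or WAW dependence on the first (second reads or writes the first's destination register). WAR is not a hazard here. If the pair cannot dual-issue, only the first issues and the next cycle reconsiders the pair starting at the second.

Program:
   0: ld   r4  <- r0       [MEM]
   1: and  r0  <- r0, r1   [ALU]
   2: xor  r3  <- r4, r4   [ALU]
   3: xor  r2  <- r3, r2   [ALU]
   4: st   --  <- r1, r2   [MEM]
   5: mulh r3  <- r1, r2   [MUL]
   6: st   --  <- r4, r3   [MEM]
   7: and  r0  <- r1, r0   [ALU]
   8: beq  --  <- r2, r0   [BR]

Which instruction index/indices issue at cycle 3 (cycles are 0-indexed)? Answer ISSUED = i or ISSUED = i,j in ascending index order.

[0] i0/i1  ld.MEM and.ALU  -- dual
[1] i2  xor.ALU  -- RAW r3
[2] i3  xor.ALU  -- RAW r2
[3] i4  st.MEM  -- no-port MEM/MUL
[4] i5  mulh.MUL  -- no-port MUL/MEM
[5] i6/i7  st.MEM and.ALU  -- dual
[6] i8  beq.BR  -- tail

ISSUED = 4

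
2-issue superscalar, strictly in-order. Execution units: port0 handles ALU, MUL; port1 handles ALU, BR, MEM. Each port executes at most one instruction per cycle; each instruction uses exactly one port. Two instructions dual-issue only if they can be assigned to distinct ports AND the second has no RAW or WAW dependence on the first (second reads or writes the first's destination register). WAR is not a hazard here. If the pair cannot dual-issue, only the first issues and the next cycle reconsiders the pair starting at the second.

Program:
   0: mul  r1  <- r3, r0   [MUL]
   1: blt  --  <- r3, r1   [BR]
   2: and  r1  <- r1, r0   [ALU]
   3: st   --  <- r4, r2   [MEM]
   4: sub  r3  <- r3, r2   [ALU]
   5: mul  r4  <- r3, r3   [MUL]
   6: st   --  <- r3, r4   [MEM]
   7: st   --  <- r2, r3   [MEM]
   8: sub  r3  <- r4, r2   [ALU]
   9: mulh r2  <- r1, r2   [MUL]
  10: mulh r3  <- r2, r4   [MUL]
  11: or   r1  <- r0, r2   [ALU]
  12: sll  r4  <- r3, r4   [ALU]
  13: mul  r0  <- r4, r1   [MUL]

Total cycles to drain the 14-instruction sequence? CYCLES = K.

CYCLES = 10

t=0 i0:mul ; RAW r1
t=1 i1+i2:blt and ; 2-wide
t=2 i3+i4:st sub ; 2-wide
t=3 i5:mul ; RAW r4
t=4 i6:st ; no-port MEM/MEM
t=5 i7+i8:st sub ; 2-wide
t=6 i9:mulh ; no-port MUL/MUL
t=7 i10+i11:mulh or ; 2-wide
t=8 i12:sll ; RAW r4
t=9 i13:mul ; tail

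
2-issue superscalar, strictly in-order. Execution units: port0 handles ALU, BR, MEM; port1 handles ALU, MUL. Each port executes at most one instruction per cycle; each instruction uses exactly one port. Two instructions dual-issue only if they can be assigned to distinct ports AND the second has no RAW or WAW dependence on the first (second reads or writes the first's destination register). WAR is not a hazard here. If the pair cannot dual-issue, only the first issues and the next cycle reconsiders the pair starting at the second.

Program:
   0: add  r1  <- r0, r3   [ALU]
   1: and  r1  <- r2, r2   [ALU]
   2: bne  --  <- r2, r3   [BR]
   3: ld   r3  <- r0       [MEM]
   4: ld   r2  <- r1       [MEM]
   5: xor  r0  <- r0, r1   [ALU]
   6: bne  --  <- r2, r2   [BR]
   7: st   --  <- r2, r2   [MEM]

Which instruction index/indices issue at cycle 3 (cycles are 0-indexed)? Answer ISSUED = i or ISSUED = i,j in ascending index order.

[0] i0  add  -- WAW r1
[1] i1+i2  and;bne  -- 2-wide
[2] i3  ld  -- no-port MEM/MEM
[3] i4+i5  ld;xor  -- 2-wide
[4] i6  bne  -- no-port BR/MEM
[5] i7  st  -- tail

ISSUED = 4,5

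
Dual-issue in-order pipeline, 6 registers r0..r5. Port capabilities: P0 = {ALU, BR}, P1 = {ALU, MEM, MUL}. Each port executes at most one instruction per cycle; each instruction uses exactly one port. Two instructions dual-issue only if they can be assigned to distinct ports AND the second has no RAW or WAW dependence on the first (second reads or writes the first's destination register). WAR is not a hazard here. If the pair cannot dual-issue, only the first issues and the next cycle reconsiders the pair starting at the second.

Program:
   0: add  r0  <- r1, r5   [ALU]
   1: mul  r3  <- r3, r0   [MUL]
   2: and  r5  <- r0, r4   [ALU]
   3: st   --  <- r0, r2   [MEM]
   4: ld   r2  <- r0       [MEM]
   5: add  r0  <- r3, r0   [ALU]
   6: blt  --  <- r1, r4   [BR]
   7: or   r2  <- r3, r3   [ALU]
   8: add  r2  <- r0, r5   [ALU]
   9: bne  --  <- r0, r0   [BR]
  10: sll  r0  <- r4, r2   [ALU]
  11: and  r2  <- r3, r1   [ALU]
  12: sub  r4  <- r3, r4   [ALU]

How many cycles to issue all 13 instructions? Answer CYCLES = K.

0. add @i0  | RAW r0
1. mul and @i1+i2  | dual
2. st @i3  | no-port MEM/MEM
3. ld add @i4+i5  | dual
4. blt or @i6+i7  | dual
5. add bne @i8+i9  | dual
6. sll and @i10+i11  | dual
7. sub @i12  | tail

CYCLES = 8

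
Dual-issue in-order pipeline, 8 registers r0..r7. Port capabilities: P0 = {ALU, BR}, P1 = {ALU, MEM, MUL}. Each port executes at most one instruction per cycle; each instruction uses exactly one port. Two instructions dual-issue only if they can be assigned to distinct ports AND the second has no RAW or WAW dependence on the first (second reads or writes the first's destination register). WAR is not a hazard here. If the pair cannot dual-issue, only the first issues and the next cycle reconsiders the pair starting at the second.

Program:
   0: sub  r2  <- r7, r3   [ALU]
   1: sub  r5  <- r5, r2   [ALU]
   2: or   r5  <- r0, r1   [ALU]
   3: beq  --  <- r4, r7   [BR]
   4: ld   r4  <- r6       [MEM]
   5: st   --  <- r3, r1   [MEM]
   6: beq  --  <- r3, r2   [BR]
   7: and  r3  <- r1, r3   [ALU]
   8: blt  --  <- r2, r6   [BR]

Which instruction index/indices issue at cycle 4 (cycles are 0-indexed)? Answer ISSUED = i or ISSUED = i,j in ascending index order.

ISSUED = 5,6

t=0 i0:sub.ALU ; RAW r2
t=1 i1:sub.ALU ; WAW r5
t=2 i2/i3:or.ALU+beq.BR ; 2-wide
t=3 i4:ld.MEM ; no-port MEM/MEM
t=4 i5/i6:st.MEM+beq.BR ; 2-wide
t=5 i7/i8:and.ALU+blt.BR ; 2-wide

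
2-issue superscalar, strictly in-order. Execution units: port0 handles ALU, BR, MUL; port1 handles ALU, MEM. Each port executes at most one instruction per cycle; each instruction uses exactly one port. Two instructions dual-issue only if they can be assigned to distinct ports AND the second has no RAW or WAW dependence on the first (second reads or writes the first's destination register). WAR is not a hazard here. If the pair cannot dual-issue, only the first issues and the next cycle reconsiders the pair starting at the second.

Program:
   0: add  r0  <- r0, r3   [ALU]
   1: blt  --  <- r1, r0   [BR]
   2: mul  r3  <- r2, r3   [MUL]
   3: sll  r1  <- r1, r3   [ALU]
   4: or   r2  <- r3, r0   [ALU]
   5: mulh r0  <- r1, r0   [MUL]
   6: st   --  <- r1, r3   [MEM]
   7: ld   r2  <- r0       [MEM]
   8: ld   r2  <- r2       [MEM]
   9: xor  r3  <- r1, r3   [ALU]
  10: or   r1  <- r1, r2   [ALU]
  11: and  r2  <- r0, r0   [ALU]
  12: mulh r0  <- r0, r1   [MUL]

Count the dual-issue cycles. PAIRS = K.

PAIRS = 4

[0] i0  add  -- RAW r0
[1] i1  blt  -- no-port BR/MUL
[2] i2  mul  -- RAW r3
[3] i3,i4  sll;or  -- 2-wide
[4] i5,i6  mulh;st  -- 2-wide
[5] i7  ld  -- no-port MEM/MEM
[6] i8,i9  ld;xor  -- 2-wide
[7] i10,i11  or;and  -- 2-wide
[8] i12  mulh  -- tail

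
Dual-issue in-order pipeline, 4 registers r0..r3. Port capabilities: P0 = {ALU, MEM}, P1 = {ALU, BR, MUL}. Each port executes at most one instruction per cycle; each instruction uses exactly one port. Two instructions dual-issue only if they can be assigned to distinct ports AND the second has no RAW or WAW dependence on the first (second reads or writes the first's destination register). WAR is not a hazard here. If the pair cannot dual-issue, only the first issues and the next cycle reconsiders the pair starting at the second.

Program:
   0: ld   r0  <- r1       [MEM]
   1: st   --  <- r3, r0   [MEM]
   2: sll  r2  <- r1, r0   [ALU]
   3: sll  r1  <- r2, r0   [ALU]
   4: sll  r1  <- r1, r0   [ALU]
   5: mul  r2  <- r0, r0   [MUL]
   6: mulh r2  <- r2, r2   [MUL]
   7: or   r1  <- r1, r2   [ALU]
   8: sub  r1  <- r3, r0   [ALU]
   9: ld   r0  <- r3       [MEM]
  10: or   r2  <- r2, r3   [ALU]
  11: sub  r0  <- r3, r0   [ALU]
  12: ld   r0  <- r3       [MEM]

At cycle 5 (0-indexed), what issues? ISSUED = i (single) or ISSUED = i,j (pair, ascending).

ISSUED = 7

#0 head=0: ld.MEM i0 no-port MEM/MEM
#1 head=1: st.MEM/sll.ALU i1&i2 dual
#2 head=3: sll.ALU i3 RAW+WAW r1
#3 head=4: sll.ALU/mul.MUL i4&i5 dual
#4 head=6: mulh.MUL i6 RAW r2
#5 head=7: or.ALU i7 WAW r1
#6 head=8: sub.ALU/ld.MEM i8&i9 dual
#7 head=10: or.ALU/sub.ALU i10&i11 dual
#8 head=12: ld.MEM i12 tail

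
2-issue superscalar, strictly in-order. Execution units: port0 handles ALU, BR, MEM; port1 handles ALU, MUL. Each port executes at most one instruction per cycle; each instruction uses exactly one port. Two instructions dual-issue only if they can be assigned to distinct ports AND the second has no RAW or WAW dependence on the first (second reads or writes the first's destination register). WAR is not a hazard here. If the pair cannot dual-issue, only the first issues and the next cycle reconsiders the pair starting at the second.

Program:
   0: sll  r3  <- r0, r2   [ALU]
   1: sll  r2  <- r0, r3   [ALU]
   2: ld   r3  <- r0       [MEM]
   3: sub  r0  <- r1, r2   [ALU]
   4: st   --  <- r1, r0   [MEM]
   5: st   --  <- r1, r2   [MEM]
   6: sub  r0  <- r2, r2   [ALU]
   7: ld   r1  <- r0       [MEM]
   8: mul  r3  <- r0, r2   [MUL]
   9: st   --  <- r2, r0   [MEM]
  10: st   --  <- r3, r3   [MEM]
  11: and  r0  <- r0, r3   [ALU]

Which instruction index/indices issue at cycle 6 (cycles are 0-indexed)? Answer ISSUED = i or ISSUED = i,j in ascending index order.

ISSUED = 9

[0] i0  sll.ALU  -- RAW r3
[1] i1+i2  sll.ALU+ld.MEM  -- pair
[2] i3  sub.ALU  -- RAW r0
[3] i4  st.MEM  -- no-port MEM/MEM
[4] i5+i6  st.MEM+sub.ALU  -- pair
[5] i7+i8  ld.MEM+mul.MUL  -- pair
[6] i9  st.MEM  -- no-port MEM/MEM
[7] i10+i11  st.MEM+and.ALU  -- pair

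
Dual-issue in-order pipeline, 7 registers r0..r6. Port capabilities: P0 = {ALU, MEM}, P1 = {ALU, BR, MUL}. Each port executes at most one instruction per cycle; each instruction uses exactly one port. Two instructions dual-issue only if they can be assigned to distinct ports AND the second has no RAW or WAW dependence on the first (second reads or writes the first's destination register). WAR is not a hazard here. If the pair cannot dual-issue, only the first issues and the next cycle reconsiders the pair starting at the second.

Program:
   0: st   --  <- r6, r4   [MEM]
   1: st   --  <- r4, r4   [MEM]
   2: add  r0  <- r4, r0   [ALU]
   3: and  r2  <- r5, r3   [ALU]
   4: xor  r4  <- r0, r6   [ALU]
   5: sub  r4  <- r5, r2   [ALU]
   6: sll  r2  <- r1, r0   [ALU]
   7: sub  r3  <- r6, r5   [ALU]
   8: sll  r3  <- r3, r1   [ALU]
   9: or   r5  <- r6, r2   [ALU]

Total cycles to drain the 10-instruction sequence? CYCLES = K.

t=0 i0:st.MEM ; no-port MEM/MEM
t=1 i1,i2:st.MEM/add.ALU ; pair
t=2 i3,i4:and.ALU/xor.ALU ; pair
t=3 i5,i6:sub.ALU/sll.ALU ; pair
t=4 i7:sub.ALU ; RAW+WAW r3
t=5 i8,i9:sll.ALU/or.ALU ; pair

CYCLES = 6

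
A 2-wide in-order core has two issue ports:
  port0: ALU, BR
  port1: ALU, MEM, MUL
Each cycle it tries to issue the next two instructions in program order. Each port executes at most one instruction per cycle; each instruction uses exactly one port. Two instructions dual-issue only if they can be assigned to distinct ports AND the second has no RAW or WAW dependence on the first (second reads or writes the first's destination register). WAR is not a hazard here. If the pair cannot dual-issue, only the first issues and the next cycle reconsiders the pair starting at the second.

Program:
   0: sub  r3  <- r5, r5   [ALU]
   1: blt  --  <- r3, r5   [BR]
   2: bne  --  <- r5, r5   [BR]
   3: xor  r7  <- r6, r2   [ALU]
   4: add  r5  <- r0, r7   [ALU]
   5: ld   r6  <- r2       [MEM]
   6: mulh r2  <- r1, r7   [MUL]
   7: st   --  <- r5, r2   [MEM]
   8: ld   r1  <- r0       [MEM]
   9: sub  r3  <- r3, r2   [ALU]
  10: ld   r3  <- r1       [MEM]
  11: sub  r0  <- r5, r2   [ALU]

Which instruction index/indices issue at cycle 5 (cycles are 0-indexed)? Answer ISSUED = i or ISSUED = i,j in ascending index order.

c0: i0 sub  RAW r3
c1: i1 blt  no-port BR/BR
c2: i2+i3 bne+xor  2-wide
c3: i4+i5 add+ld  2-wide
c4: i6 mulh  no-port MUL/MEM
c5: i7 st  no-port MEM/MEM
c6: i8+i9 ld+sub  2-wide
c7: i10+i11 ld+sub  2-wide

ISSUED = 7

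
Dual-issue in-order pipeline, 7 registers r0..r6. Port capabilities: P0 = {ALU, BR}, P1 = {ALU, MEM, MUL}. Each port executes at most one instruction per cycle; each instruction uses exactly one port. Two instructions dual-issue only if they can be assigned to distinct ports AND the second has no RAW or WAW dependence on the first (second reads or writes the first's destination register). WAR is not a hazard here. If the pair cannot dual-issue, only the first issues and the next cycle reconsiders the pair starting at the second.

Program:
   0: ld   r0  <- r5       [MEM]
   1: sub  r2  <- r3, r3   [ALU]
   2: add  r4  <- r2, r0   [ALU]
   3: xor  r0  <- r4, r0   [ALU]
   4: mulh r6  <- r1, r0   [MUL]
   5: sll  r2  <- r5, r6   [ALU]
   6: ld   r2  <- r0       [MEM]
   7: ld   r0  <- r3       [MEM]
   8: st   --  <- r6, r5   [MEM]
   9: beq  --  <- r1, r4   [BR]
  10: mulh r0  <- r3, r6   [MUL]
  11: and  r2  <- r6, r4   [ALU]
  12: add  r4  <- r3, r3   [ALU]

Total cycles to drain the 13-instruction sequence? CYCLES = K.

CYCLES = 10

[0] i0/i1  ld/sub  -- dual
[1] i2  add  -- RAW r4
[2] i3  xor  -- RAW r0
[3] i4  mulh  -- RAW r6
[4] i5  sll  -- WAW r2
[5] i6  ld  -- no-port MEM/MEM
[6] i7  ld  -- no-port MEM/MEM
[7] i8/i9  st/beq  -- dual
[8] i10/i11  mulh/and  -- dual
[9] i12  add  -- tail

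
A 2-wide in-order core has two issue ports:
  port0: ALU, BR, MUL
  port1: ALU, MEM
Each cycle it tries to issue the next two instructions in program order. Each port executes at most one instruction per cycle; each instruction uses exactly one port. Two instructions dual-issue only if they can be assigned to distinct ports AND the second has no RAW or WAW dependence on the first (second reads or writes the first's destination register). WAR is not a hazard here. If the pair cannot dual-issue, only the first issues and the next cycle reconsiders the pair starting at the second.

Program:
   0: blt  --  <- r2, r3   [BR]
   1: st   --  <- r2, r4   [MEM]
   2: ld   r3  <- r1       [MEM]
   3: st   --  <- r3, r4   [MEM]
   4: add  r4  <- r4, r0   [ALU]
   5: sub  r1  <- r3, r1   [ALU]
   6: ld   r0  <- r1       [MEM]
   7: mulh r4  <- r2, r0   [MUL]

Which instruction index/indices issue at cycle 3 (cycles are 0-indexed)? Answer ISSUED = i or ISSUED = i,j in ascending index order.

ISSUED = 5

c0: i0+i1 blt.BR+st.MEM  pair
c1: i2 ld.MEM  no-port MEM/MEM
c2: i3+i4 st.MEM+add.ALU  pair
c3: i5 sub.ALU  RAW r1
c4: i6 ld.MEM  RAW r0
c5: i7 mulh.MUL  tail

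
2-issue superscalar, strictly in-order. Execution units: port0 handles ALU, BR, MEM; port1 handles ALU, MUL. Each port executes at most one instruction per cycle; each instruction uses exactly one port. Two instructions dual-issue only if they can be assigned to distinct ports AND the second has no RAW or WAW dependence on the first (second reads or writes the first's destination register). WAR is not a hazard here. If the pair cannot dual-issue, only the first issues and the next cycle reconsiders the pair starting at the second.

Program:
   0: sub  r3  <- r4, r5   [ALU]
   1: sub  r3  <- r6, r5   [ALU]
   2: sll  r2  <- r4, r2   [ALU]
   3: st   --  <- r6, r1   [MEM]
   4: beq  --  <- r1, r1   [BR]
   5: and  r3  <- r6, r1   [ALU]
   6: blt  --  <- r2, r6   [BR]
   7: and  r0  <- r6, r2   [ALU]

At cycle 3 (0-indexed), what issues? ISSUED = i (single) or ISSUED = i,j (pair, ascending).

ISSUED = 4,5

  cy0 -> i0 (sub.ALU) WAW r3
  cy1 -> i1&i2 (sub.ALU;sll.ALU) 2-wide
  cy2 -> i3 (st.MEM) no-port MEM/BR
  cy3 -> i4&i5 (beq.BR;and.ALU) 2-wide
  cy4 -> i6&i7 (blt.BR;and.ALU) 2-wide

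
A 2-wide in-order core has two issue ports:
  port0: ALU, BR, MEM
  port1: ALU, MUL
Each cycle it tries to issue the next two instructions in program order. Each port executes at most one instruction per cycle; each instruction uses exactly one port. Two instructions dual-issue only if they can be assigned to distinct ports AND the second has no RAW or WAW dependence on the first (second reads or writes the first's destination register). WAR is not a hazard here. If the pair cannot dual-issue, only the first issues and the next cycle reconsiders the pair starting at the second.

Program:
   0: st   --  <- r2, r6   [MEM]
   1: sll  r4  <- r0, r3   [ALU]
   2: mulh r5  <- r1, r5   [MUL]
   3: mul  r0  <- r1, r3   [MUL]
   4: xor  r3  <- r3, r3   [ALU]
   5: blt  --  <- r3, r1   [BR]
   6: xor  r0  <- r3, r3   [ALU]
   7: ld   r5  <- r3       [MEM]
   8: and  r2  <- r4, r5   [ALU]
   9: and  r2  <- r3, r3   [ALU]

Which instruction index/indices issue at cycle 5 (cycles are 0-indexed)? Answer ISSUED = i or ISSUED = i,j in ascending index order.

#0 head=0: st sll i0+i1 2-wide
#1 head=2: mulh i2 no-port MUL/MUL
#2 head=3: mul xor i3+i4 2-wide
#3 head=5: blt xor i5+i6 2-wide
#4 head=7: ld i7 RAW r5
#5 head=8: and i8 WAW r2
#6 head=9: and i9 tail

ISSUED = 8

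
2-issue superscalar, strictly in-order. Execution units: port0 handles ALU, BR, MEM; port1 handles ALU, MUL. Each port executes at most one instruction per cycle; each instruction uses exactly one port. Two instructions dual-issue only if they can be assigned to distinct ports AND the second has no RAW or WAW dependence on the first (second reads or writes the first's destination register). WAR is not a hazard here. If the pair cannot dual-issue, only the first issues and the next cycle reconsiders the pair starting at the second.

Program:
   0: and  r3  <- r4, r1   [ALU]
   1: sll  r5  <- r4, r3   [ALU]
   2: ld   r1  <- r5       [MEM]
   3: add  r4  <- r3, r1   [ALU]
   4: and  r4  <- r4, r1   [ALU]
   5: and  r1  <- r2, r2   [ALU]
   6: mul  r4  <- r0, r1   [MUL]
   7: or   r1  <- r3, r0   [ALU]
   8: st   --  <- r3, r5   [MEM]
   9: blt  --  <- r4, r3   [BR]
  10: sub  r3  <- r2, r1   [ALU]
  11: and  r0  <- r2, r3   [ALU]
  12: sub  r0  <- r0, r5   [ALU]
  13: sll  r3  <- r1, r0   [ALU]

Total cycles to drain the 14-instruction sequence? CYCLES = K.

0. and @i0  | RAW r3
1. sll @i1  | RAW r5
2. ld @i2  | RAW r1
3. add @i3  | RAW+WAW r4
4. and+and @i4&i5  | 2-wide
5. mul+or @i6&i7  | 2-wide
6. st @i8  | no-port MEM/BR
7. blt+sub @i9&i10  | 2-wide
8. and @i11  | RAW+WAW r0
9. sub @i12  | RAW r0
10. sll @i13  | tail

CYCLES = 11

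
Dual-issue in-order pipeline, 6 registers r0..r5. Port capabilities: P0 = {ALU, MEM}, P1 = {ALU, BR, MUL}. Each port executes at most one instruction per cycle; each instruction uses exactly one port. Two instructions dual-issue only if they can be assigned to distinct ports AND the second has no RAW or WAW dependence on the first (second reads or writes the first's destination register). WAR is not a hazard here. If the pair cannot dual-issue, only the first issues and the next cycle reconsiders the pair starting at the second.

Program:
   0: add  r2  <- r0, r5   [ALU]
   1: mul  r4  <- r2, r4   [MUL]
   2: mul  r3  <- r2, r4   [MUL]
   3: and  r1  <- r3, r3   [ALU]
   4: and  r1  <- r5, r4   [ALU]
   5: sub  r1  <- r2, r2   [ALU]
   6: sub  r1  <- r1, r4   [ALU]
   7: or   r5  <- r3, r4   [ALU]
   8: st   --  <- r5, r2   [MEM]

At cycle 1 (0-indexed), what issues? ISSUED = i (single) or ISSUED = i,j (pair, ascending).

ISSUED = 1

t=0 i0:add.ALU ; RAW r2
t=1 i1:mul.MUL ; no-port MUL/MUL
t=2 i2:mul.MUL ; RAW r3
t=3 i3:and.ALU ; WAW r1
t=4 i4:and.ALU ; WAW r1
t=5 i5:sub.ALU ; RAW+WAW r1
t=6 i6/i7:sub.ALU+or.ALU ; pair
t=7 i8:st.MEM ; tail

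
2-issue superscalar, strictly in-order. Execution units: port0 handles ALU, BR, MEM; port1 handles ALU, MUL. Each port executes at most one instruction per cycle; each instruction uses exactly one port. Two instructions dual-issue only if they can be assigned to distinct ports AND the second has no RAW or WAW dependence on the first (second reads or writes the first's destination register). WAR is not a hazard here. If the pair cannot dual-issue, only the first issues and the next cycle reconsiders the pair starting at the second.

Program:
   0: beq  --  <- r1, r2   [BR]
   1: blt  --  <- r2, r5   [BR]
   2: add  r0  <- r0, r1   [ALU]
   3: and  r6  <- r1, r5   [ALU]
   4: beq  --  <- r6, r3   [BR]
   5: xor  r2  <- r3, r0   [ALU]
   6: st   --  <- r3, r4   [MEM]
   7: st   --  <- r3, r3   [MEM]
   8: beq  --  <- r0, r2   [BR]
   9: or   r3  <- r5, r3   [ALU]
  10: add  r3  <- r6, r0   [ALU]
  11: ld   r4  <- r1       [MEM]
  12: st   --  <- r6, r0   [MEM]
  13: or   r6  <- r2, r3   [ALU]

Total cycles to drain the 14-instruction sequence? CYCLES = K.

t=0 i0:beq ; no-port BR/BR
t=1 i1,i2:blt;add ; 2-wide
t=2 i3:and ; RAW r6
t=3 i4,i5:beq;xor ; 2-wide
t=4 i6:st ; no-port MEM/MEM
t=5 i7:st ; no-port MEM/BR
t=6 i8,i9:beq;or ; 2-wide
t=7 i10,i11:add;ld ; 2-wide
t=8 i12,i13:st;or ; 2-wide

CYCLES = 9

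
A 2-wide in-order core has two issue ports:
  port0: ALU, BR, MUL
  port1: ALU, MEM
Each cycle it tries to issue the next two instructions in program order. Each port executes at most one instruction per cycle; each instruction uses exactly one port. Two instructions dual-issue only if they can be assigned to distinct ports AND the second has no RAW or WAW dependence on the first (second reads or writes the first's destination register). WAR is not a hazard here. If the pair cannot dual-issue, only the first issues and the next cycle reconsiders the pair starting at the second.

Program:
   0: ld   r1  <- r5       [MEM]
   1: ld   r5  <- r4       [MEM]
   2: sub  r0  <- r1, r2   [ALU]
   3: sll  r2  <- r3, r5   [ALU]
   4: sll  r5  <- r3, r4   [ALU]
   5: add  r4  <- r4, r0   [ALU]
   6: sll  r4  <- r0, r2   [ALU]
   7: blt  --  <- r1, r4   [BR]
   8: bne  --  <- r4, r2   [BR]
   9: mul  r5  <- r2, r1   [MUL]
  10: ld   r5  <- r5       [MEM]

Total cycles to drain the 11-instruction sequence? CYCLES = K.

CYCLES = 9

t=0 i0:ld.MEM ; no-port MEM/MEM
t=1 i1,i2:ld.MEM sub.ALU ; dual
t=2 i3,i4:sll.ALU sll.ALU ; dual
t=3 i5:add.ALU ; WAW r4
t=4 i6:sll.ALU ; RAW r4
t=5 i7:blt.BR ; no-port BR/BR
t=6 i8:bne.BR ; no-port BR/MUL
t=7 i9:mul.MUL ; RAW+WAW r5
t=8 i10:ld.MEM ; tail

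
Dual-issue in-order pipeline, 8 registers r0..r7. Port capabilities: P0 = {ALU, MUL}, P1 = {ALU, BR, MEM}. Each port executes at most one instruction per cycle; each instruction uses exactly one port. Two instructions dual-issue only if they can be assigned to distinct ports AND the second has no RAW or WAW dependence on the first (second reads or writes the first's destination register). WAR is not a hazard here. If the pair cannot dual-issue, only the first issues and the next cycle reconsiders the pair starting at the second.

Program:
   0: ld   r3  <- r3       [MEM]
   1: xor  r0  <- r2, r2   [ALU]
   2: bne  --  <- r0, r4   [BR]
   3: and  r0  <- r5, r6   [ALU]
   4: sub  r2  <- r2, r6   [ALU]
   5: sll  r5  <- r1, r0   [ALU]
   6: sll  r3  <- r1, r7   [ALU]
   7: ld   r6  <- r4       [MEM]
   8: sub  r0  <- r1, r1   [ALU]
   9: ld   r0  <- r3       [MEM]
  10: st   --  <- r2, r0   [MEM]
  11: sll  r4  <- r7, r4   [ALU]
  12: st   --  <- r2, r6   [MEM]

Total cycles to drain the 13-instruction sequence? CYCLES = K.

CYCLES = 8

t=0 i0+i1:ld xor ; pair
t=1 i2+i3:bne and ; pair
t=2 i4+i5:sub sll ; pair
t=3 i6+i7:sll ld ; pair
t=4 i8:sub ; WAW r0
t=5 i9:ld ; no-port MEM/MEM
t=6 i10+i11:st sll ; pair
t=7 i12:st ; tail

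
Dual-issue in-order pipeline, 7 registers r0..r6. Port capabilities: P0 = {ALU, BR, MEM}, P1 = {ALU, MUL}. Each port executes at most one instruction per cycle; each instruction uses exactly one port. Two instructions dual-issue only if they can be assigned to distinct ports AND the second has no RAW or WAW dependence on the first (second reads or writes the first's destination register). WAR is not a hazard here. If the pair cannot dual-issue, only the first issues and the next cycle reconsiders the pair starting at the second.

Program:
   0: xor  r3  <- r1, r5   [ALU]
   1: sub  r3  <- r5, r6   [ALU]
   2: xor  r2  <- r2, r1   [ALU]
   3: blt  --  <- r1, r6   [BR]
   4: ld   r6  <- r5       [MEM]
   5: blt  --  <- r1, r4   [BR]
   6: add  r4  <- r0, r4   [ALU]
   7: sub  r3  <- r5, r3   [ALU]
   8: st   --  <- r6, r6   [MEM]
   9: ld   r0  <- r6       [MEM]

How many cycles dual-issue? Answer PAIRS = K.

#0 head=0: xor i0 WAW r3
#1 head=1: sub xor i1/i2 2-wide
#2 head=3: blt i3 no-port BR/MEM
#3 head=4: ld i4 no-port MEM/BR
#4 head=5: blt add i5/i6 2-wide
#5 head=7: sub st i7/i8 2-wide
#6 head=9: ld i9 tail

PAIRS = 3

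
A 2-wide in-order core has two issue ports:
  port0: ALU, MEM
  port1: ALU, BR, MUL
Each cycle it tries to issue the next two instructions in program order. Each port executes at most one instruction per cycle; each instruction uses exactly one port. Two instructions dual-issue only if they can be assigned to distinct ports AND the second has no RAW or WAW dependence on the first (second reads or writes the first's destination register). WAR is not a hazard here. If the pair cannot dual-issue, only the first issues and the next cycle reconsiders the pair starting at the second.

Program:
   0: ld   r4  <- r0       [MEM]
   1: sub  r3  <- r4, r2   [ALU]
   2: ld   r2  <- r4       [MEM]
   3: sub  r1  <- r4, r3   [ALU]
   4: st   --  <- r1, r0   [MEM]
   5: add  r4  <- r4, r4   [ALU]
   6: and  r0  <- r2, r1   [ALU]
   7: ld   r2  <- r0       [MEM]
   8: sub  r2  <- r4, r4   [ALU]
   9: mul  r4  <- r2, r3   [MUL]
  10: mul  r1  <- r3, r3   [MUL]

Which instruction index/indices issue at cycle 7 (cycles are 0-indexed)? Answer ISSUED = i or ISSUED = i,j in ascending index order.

ISSUED = 9

0. ld.MEM @i0  | RAW r4
1. sub.ALU ld.MEM @i1+i2  | pair
2. sub.ALU @i3  | RAW r1
3. st.MEM add.ALU @i4+i5  | pair
4. and.ALU @i6  | RAW r0
5. ld.MEM @i7  | WAW r2
6. sub.ALU @i8  | RAW r2
7. mul.MUL @i9  | no-port MUL/MUL
8. mul.MUL @i10  | tail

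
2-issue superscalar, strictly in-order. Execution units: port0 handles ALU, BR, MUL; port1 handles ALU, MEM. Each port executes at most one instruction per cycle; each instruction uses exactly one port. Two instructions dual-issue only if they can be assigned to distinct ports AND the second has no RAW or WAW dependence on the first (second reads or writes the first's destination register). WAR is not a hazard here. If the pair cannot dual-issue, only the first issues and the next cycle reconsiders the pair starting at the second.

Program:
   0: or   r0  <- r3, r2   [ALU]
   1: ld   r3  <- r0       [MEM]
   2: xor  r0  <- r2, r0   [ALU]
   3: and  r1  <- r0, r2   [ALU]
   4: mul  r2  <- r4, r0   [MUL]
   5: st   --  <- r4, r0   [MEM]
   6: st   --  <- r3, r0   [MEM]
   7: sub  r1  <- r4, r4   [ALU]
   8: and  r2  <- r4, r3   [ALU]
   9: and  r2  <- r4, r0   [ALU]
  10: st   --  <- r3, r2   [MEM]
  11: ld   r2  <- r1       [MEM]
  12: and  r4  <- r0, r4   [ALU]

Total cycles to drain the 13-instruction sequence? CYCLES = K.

CYCLES = 9

0. or.ALU @i0  | RAW r0
1. ld.MEM xor.ALU @i1/i2  | pair
2. and.ALU mul.MUL @i3/i4  | pair
3. st.MEM @i5  | no-port MEM/MEM
4. st.MEM sub.ALU @i6/i7  | pair
5. and.ALU @i8  | WAW r2
6. and.ALU @i9  | RAW r2
7. st.MEM @i10  | no-port MEM/MEM
8. ld.MEM and.ALU @i11/i12  | pair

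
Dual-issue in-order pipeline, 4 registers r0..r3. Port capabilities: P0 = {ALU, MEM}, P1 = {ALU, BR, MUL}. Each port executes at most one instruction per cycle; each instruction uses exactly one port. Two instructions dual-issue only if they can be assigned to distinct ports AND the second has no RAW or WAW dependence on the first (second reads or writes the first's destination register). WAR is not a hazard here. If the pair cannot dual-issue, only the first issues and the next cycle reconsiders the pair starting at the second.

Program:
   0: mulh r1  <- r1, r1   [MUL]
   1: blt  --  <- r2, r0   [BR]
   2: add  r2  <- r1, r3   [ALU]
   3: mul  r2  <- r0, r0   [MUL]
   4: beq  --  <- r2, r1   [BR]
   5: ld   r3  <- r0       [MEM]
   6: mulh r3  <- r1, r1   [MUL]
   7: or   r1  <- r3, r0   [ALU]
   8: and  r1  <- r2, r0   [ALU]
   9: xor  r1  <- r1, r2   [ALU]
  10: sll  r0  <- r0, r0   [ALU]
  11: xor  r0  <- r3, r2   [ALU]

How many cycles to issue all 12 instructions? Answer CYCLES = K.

CYCLES = 9

c0: i0 mulh  no-port MUL/BR
c1: i1&i2 blt/add  pair
c2: i3 mul  no-port MUL/BR
c3: i4&i5 beq/ld  pair
c4: i6 mulh  RAW r3
c5: i7 or  WAW r1
c6: i8 and  RAW+WAW r1
c7: i9&i10 xor/sll  pair
c8: i11 xor  tail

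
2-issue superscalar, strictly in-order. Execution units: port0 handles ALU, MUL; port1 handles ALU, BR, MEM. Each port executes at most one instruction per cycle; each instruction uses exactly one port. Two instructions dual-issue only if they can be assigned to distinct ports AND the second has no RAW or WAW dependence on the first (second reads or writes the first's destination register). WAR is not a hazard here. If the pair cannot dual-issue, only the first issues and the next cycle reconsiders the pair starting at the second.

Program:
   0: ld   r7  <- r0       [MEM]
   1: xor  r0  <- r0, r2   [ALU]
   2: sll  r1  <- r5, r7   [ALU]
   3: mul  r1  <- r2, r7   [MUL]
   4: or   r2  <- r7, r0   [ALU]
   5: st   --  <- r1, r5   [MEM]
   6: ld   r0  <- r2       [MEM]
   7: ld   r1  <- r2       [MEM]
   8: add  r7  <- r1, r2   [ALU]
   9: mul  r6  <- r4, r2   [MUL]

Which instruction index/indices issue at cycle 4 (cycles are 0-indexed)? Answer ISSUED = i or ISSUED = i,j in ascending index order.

t=0 i0/i1:ld+xor ; pair
t=1 i2:sll ; WAW r1
t=2 i3/i4:mul+or ; pair
t=3 i5:st ; no-port MEM/MEM
t=4 i6:ld ; no-port MEM/MEM
t=5 i7:ld ; RAW r1
t=6 i8/i9:add+mul ; pair

ISSUED = 6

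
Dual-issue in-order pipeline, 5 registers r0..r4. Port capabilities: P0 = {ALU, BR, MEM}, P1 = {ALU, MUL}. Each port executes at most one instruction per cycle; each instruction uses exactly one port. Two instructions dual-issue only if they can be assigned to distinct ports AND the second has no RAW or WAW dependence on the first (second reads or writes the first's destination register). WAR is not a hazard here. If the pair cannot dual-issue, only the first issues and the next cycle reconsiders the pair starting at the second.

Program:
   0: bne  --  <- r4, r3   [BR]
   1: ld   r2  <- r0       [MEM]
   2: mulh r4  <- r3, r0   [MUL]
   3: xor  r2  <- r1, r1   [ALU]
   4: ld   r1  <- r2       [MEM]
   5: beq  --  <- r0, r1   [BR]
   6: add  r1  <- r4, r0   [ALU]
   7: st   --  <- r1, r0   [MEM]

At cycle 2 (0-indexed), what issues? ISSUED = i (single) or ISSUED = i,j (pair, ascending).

  cy0 -> i0 (bne.BR) no-port BR/MEM
  cy1 -> i1,i2 (ld.MEM/mulh.MUL) dual
  cy2 -> i3 (xor.ALU) RAW r2
  cy3 -> i4 (ld.MEM) no-port MEM/BR
  cy4 -> i5,i6 (beq.BR/add.ALU) dual
  cy5 -> i7 (st.MEM) tail

ISSUED = 3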